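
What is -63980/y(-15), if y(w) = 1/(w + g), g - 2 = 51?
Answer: -2431240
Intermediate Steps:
g = 53 (g = 2 + 51 = 53)
y(w) = 1/(53 + w) (y(w) = 1/(w + 53) = 1/(53 + w))
-63980/y(-15) = -63980/(1/(53 - 15)) = -63980/(1/38) = -63980/1/38 = -63980*38 = -2431240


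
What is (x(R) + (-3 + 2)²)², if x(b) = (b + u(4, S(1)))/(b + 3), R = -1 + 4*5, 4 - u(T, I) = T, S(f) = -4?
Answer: 1681/484 ≈ 3.4731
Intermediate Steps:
u(T, I) = 4 - T
R = 19 (R = -1 + 20 = 19)
x(b) = b/(3 + b) (x(b) = (b + (4 - 1*4))/(b + 3) = (b + (4 - 4))/(3 + b) = (b + 0)/(3 + b) = b/(3 + b))
(x(R) + (-3 + 2)²)² = (19/(3 + 19) + (-3 + 2)²)² = (19/22 + (-1)²)² = (19*(1/22) + 1)² = (19/22 + 1)² = (41/22)² = 1681/484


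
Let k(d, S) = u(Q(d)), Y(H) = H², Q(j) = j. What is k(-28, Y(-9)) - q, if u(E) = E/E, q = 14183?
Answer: -14182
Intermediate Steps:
u(E) = 1
k(d, S) = 1
k(-28, Y(-9)) - q = 1 - 1*14183 = 1 - 14183 = -14182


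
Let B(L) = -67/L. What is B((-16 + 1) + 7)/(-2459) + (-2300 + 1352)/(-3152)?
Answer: 1152367/3875384 ≈ 0.29736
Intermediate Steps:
B((-16 + 1) + 7)/(-2459) + (-2300 + 1352)/(-3152) = -67/((-16 + 1) + 7)/(-2459) + (-2300 + 1352)/(-3152) = -67/(-15 + 7)*(-1/2459) - 948*(-1/3152) = -67/(-8)*(-1/2459) + 237/788 = -67*(-⅛)*(-1/2459) + 237/788 = (67/8)*(-1/2459) + 237/788 = -67/19672 + 237/788 = 1152367/3875384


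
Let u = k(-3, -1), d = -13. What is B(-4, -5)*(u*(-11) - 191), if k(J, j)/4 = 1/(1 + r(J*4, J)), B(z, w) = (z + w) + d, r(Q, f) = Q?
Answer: 4114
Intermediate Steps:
B(z, w) = -13 + w + z (B(z, w) = (z + w) - 13 = (w + z) - 13 = -13 + w + z)
k(J, j) = 4/(1 + 4*J) (k(J, j) = 4/(1 + J*4) = 4/(1 + 4*J))
u = -4/11 (u = 4/(1 + 4*(-3)) = 4/(1 - 12) = 4/(-11) = 4*(-1/11) = -4/11 ≈ -0.36364)
B(-4, -5)*(u*(-11) - 191) = (-13 - 5 - 4)*(-4/11*(-11) - 191) = -22*(4 - 191) = -22*(-187) = 4114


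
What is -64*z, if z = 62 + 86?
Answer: -9472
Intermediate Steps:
z = 148
-64*z = -64*148 = -9472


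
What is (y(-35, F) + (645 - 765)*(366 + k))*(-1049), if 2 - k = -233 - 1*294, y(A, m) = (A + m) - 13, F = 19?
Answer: 112693021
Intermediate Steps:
y(A, m) = -13 + A + m
k = 529 (k = 2 - (-233 - 1*294) = 2 - (-233 - 294) = 2 - 1*(-527) = 2 + 527 = 529)
(y(-35, F) + (645 - 765)*(366 + k))*(-1049) = ((-13 - 35 + 19) + (645 - 765)*(366 + 529))*(-1049) = (-29 - 120*895)*(-1049) = (-29 - 107400)*(-1049) = -107429*(-1049) = 112693021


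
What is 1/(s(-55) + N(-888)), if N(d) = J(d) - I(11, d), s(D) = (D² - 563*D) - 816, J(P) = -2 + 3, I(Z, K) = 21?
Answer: 1/33154 ≈ 3.0162e-5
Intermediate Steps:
J(P) = 1
s(D) = -816 + D² - 563*D
N(d) = -20 (N(d) = 1 - 1*21 = 1 - 21 = -20)
1/(s(-55) + N(-888)) = 1/((-816 + (-55)² - 563*(-55)) - 20) = 1/((-816 + 3025 + 30965) - 20) = 1/(33174 - 20) = 1/33154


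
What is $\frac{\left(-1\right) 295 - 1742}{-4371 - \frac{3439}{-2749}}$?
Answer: $\frac{5599713}{12012440} \approx 0.46616$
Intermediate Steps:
$\frac{\left(-1\right) 295 - 1742}{-4371 - \frac{3439}{-2749}} = \frac{-295 - 1742}{-4371 - - \frac{3439}{2749}} = - \frac{2037}{-4371 + \frac{3439}{2749}} = - \frac{2037}{- \frac{12012440}{2749}} = \left(-2037\right) \left(- \frac{2749}{12012440}\right) = \frac{5599713}{12012440}$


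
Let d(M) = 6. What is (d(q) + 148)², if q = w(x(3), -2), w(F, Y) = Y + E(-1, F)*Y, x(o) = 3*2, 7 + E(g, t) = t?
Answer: 23716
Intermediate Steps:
E(g, t) = -7 + t
x(o) = 6
w(F, Y) = Y + Y*(-7 + F) (w(F, Y) = Y + (-7 + F)*Y = Y + Y*(-7 + F))
q = 0 (q = -2*(-6 + 6) = -2*0 = 0)
(d(q) + 148)² = (6 + 148)² = 154² = 23716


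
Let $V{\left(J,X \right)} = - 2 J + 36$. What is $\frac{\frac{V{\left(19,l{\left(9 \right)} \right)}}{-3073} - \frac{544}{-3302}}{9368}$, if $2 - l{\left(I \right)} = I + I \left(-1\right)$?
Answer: $\frac{419579}{23764381732} \approx 1.7656 \cdot 10^{-5}$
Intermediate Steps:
$l{\left(I \right)} = 2$ ($l{\left(I \right)} = 2 - \left(I + I \left(-1\right)\right) = 2 - \left(I - I\right) = 2 - 0 = 2 + 0 = 2$)
$V{\left(J,X \right)} = 36 - 2 J$
$\frac{\frac{V{\left(19,l{\left(9 \right)} \right)}}{-3073} - \frac{544}{-3302}}{9368} = \frac{\frac{36 - 38}{-3073} - \frac{544}{-3302}}{9368} = \left(\left(36 - 38\right) \left(- \frac{1}{3073}\right) - - \frac{272}{1651}\right) \frac{1}{9368} = \left(\left(-2\right) \left(- \frac{1}{3073}\right) + \frac{272}{1651}\right) \frac{1}{9368} = \left(\frac{2}{3073} + \frac{272}{1651}\right) \frac{1}{9368} = \frac{839158}{5073523} \cdot \frac{1}{9368} = \frac{419579}{23764381732}$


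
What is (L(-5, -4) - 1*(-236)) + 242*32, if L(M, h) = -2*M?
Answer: 7990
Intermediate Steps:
(L(-5, -4) - 1*(-236)) + 242*32 = (-2*(-5) - 1*(-236)) + 242*32 = (10 + 236) + 7744 = 246 + 7744 = 7990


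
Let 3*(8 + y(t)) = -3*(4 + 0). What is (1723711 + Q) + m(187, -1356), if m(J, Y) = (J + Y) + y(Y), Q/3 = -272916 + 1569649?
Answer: 5612729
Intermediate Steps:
Q = 3890199 (Q = 3*(-272916 + 1569649) = 3*1296733 = 3890199)
y(t) = -12 (y(t) = -8 + (-3*(4 + 0))/3 = -8 + (-3*4)/3 = -8 + (⅓)*(-12) = -8 - 4 = -12)
m(J, Y) = -12 + J + Y (m(J, Y) = (J + Y) - 12 = -12 + J + Y)
(1723711 + Q) + m(187, -1356) = (1723711 + 3890199) + (-12 + 187 - 1356) = 5613910 - 1181 = 5612729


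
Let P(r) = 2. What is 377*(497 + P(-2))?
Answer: 188123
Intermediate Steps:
377*(497 + P(-2)) = 377*(497 + 2) = 377*499 = 188123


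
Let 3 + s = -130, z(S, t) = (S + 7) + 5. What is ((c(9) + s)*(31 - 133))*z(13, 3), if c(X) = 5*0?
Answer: 339150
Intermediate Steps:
c(X) = 0
z(S, t) = 12 + S (z(S, t) = (7 + S) + 5 = 12 + S)
s = -133 (s = -3 - 130 = -133)
((c(9) + s)*(31 - 133))*z(13, 3) = ((0 - 133)*(31 - 133))*(12 + 13) = -133*(-102)*25 = 13566*25 = 339150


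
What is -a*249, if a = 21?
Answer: -5229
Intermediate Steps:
-a*249 = -21*249 = -1*5229 = -5229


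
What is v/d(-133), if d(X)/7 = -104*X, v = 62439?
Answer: 4803/7448 ≈ 0.64487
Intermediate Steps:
d(X) = -728*X (d(X) = 7*(-104*X) = -728*X)
v/d(-133) = 62439/((-728*(-133))) = 62439/96824 = 62439*(1/96824) = 4803/7448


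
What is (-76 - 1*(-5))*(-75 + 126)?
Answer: -3621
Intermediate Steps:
(-76 - 1*(-5))*(-75 + 126) = (-76 + 5)*51 = -71*51 = -3621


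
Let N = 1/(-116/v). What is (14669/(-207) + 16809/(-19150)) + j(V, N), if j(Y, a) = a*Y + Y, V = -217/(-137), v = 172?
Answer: -1141927483949/15749170650 ≈ -72.507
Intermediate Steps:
V = 217/137 (V = -217*(-1/137) = 217/137 ≈ 1.5839)
N = -43/29 (N = 1/(-116/172) = 1/(-116*1/172) = 1/(-29/43) = -43/29 ≈ -1.4828)
j(Y, a) = Y + Y*a (j(Y, a) = Y*a + Y = Y + Y*a)
(14669/(-207) + 16809/(-19150)) + j(V, N) = (14669/(-207) + 16809/(-19150)) + 217*(1 - 43/29)/137 = (14669*(-1/207) + 16809*(-1/19150)) + (217/137)*(-14/29) = (-14669/207 - 16809/19150) - 3038/3973 = -284390813/3964050 - 3038/3973 = -1141927483949/15749170650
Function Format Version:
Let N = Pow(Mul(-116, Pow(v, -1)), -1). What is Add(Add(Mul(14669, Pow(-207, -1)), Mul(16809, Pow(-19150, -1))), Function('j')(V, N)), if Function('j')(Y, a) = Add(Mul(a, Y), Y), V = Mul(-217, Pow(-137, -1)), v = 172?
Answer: Rational(-1141927483949, 15749170650) ≈ -72.507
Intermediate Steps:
V = Rational(217, 137) (V = Mul(-217, Rational(-1, 137)) = Rational(217, 137) ≈ 1.5839)
N = Rational(-43, 29) (N = Pow(Mul(-116, Pow(172, -1)), -1) = Pow(Mul(-116, Rational(1, 172)), -1) = Pow(Rational(-29, 43), -1) = Rational(-43, 29) ≈ -1.4828)
Function('j')(Y, a) = Add(Y, Mul(Y, a)) (Function('j')(Y, a) = Add(Mul(Y, a), Y) = Add(Y, Mul(Y, a)))
Add(Add(Mul(14669, Pow(-207, -1)), Mul(16809, Pow(-19150, -1))), Function('j')(V, N)) = Add(Add(Mul(14669, Pow(-207, -1)), Mul(16809, Pow(-19150, -1))), Mul(Rational(217, 137), Add(1, Rational(-43, 29)))) = Add(Add(Mul(14669, Rational(-1, 207)), Mul(16809, Rational(-1, 19150))), Mul(Rational(217, 137), Rational(-14, 29))) = Add(Add(Rational(-14669, 207), Rational(-16809, 19150)), Rational(-3038, 3973)) = Add(Rational(-284390813, 3964050), Rational(-3038, 3973)) = Rational(-1141927483949, 15749170650)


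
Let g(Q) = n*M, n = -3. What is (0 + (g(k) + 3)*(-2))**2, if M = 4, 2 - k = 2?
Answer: 324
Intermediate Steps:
k = 0 (k = 2 - 1*2 = 2 - 2 = 0)
g(Q) = -12 (g(Q) = -3*4 = -12)
(0 + (g(k) + 3)*(-2))**2 = (0 + (-12 + 3)*(-2))**2 = (0 - 9*(-2))**2 = (0 + 18)**2 = 18**2 = 324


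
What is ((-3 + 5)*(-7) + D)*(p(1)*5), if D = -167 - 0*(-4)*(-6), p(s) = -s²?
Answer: 905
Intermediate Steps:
D = -167 (D = -167 - 0*(-6) = -167 - 1*0 = -167 + 0 = -167)
((-3 + 5)*(-7) + D)*(p(1)*5) = ((-3 + 5)*(-7) - 167)*(-1*1²*5) = (2*(-7) - 167)*(-1*1*5) = (-14 - 167)*(-1*5) = -181*(-5) = 905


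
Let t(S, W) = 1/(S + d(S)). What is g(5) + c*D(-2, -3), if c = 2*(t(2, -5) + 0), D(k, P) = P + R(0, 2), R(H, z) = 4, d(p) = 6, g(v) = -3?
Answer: -11/4 ≈ -2.7500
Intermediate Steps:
D(k, P) = 4 + P (D(k, P) = P + 4 = 4 + P)
t(S, W) = 1/(6 + S) (t(S, W) = 1/(S + 6) = 1/(6 + S))
c = ¼ (c = 2*(1/(6 + 2) + 0) = 2*(1/8 + 0) = 2*(⅛ + 0) = 2*(⅛) = ¼ ≈ 0.25000)
g(5) + c*D(-2, -3) = -3 + (4 - 3)/4 = -3 + (¼)*1 = -3 + ¼ = -11/4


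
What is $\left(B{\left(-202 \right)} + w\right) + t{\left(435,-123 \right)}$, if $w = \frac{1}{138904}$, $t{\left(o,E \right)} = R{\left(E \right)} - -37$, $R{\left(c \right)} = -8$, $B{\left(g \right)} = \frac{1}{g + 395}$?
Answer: $\frac{777584785}{26808472} \approx 29.005$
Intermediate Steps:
$B{\left(g \right)} = \frac{1}{395 + g}$
$t{\left(o,E \right)} = 29$ ($t{\left(o,E \right)} = -8 - -37 = -8 + 37 = 29$)
$w = \frac{1}{138904} \approx 7.1992 \cdot 10^{-6}$
$\left(B{\left(-202 \right)} + w\right) + t{\left(435,-123 \right)} = \left(\frac{1}{395 - 202} + \frac{1}{138904}\right) + 29 = \left(\frac{1}{193} + \frac{1}{138904}\right) + 29 = \frac{139097}{26808472} + 29 = \frac{777584785}{26808472}$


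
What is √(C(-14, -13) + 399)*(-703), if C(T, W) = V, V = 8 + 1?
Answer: -1406*√102 ≈ -14200.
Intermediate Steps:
V = 9
C(T, W) = 9
√(C(-14, -13) + 399)*(-703) = √(9 + 399)*(-703) = √408*(-703) = (2*√102)*(-703) = -1406*√102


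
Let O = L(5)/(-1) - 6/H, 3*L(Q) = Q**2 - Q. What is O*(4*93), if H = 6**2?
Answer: -2542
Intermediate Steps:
H = 36
L(Q) = -Q/3 + Q**2/3 (L(Q) = (Q**2 - Q)/3 = -Q/3 + Q**2/3)
O = -41/6 (O = ((1/3)*5*(-1 + 5))/(-1) - 6/36 = ((1/3)*5*4)*(-1) - 6*1/36 = (20/3)*(-1) - 1/6 = -20/3 - 1/6 = -41/6 ≈ -6.8333)
O*(4*93) = -82*93/3 = -41/6*372 = -2542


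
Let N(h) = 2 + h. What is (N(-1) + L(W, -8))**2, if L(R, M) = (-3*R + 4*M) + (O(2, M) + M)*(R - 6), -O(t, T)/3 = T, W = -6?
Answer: 42025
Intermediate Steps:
O(t, T) = -3*T
L(R, M) = -3*R + 4*M - 2*M*(-6 + R) (L(R, M) = (-3*R + 4*M) + (-3*M + M)*(R - 6) = (-3*R + 4*M) + (-2*M)*(-6 + R) = (-3*R + 4*M) - 2*M*(-6 + R) = -3*R + 4*M - 2*M*(-6 + R))
(N(-1) + L(W, -8))**2 = ((2 - 1) + (-3*(-6) + 16*(-8) - 2*(-8)*(-6)))**2 = (1 + (18 - 128 - 96))**2 = (1 - 206)**2 = (-205)**2 = 42025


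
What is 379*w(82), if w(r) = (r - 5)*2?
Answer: 58366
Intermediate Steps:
w(r) = -10 + 2*r (w(r) = (-5 + r)*2 = -10 + 2*r)
379*w(82) = 379*(-10 + 2*82) = 379*(-10 + 164) = 379*154 = 58366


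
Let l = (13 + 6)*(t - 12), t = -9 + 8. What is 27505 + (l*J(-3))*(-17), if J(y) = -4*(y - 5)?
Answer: 161873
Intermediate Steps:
t = -1
J(y) = 20 - 4*y (J(y) = -4*(-5 + y) = 20 - 4*y)
l = -247 (l = (13 + 6)*(-1 - 12) = 19*(-13) = -247)
27505 + (l*J(-3))*(-17) = 27505 - 247*(20 - 4*(-3))*(-17) = 27505 - 247*(20 + 12)*(-17) = 27505 - 247*32*(-17) = 27505 - 7904*(-17) = 27505 + 134368 = 161873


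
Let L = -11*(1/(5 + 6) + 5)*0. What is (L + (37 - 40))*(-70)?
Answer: 210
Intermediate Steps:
L = 0 (L = -11*(1/11 + 5)*0 = -56*0 = -11*0 = 0)
(L + (37 - 40))*(-70) = (0 + (37 - 40))*(-70) = (0 - 3)*(-70) = -3*(-70) = 210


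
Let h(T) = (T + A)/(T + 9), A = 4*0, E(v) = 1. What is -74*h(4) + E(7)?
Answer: -283/13 ≈ -21.769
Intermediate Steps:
A = 0
h(T) = T/(9 + T) (h(T) = (T + 0)/(T + 9) = T/(9 + T))
-74*h(4) + E(7) = -296/(9 + 4) + 1 = -296/13 + 1 = -283/13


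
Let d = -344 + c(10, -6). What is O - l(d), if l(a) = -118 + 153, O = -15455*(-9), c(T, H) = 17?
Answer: 139060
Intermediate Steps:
O = 139095
d = -327 (d = -344 + 17 = -327)
l(a) = 35
O - l(d) = 139095 - 1*35 = 139095 - 35 = 139060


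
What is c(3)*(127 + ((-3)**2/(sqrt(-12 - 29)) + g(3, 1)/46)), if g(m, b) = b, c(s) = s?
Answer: 17529/46 - 27*I*sqrt(41)/41 ≈ 381.07 - 4.2167*I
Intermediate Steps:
c(3)*(127 + ((-3)**2/(sqrt(-12 - 29)) + g(3, 1)/46)) = 3*(127 + ((-3)**2/(sqrt(-12 - 29)) + 1/46)) = 3*(127 + (9/(sqrt(-41)) + 1*(1/46))) = 3*(127 + (9/((I*sqrt(41))) + 1/46)) = 3*(127 + (9*(-I*sqrt(41)/41) + 1/46)) = 3*(127 + (-9*I*sqrt(41)/41 + 1/46)) = 3*(127 + (1/46 - 9*I*sqrt(41)/41)) = 3*(5843/46 - 9*I*sqrt(41)/41) = 17529/46 - 27*I*sqrt(41)/41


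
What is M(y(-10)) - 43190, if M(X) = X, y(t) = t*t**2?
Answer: -44190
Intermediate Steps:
y(t) = t**3
M(y(-10)) - 43190 = (-10)**3 - 43190 = -1000 - 43190 = -44190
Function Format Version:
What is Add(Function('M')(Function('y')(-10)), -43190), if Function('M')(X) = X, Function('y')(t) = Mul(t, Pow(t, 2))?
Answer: -44190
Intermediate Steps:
Function('y')(t) = Pow(t, 3)
Add(Function('M')(Function('y')(-10)), -43190) = Add(Pow(-10, 3), -43190) = Add(-1000, -43190) = -44190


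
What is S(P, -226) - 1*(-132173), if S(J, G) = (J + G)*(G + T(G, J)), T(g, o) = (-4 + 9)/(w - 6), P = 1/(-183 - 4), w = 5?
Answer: 3134464/17 ≈ 1.8438e+5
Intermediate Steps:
P = -1/187 (P = 1/(-187) = -1/187 ≈ -0.0053476)
T(g, o) = -5 (T(g, o) = (-4 + 9)/(5 - 6) = 5/(-1) = 5*(-1) = -5)
S(J, G) = (-5 + G)*(G + J) (S(J, G) = (J + G)*(G - 5) = (G + J)*(-5 + G) = (-5 + G)*(G + J))
S(P, -226) - 1*(-132173) = ((-226)² - 5*(-226) - 5*(-1/187) - 226*(-1/187)) - 1*(-132173) = (51076 + 1130 + 5/187 + 226/187) + 132173 = 887523/17 + 132173 = 3134464/17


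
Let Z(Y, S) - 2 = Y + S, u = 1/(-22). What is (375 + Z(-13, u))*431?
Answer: 3451017/22 ≈ 1.5686e+5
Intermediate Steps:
u = -1/22 ≈ -0.045455
Z(Y, S) = 2 + S + Y (Z(Y, S) = 2 + (Y + S) = 2 + (S + Y) = 2 + S + Y)
(375 + Z(-13, u))*431 = (375 + (2 - 1/22 - 13))*431 = (375 - 243/22)*431 = (8007/22)*431 = 3451017/22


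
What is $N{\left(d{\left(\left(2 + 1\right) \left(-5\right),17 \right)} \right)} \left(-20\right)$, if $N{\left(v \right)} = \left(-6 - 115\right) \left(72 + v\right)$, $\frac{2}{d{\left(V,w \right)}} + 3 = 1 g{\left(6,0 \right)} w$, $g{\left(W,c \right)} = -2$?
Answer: $\frac{6442040}{37} \approx 1.7411 \cdot 10^{5}$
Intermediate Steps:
$d{\left(V,w \right)} = \frac{2}{-3 - 2 w}$ ($d{\left(V,w \right)} = \frac{2}{-3 + 1 \left(-2\right) w} = \frac{2}{-3 - 2 w}$)
$N{\left(v \right)} = -8712 - 121 v$ ($N{\left(v \right)} = - 121 \left(72 + v\right) = -8712 - 121 v$)
$N{\left(d{\left(\left(2 + 1\right) \left(-5\right),17 \right)} \right)} \left(-20\right) = \left(-8712 - 121 \frac{2}{-3 - 34}\right) \left(-20\right) = \left(-8712 - 121 \frac{2}{-37}\right) \left(-20\right) = \left(-8712 - 121 \cdot 2 \left(- \frac{1}{37}\right)\right) \left(-20\right) = \left(-8712 - - \frac{242}{37}\right) \left(-20\right) = \left(-8712 + \frac{242}{37}\right) \left(-20\right) = \left(- \frac{322102}{37}\right) \left(-20\right) = \frac{6442040}{37}$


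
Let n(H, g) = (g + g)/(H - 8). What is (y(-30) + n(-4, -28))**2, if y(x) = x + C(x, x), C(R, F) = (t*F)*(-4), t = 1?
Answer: 80656/9 ≈ 8961.8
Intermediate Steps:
n(H, g) = 2*g/(-8 + H) (n(H, g) = (2*g)/(-8 + H) = 2*g/(-8 + H))
C(R, F) = -4*F (C(R, F) = (1*F)*(-4) = F*(-4) = -4*F)
y(x) = -3*x (y(x) = x - 4*x = -3*x)
(y(-30) + n(-4, -28))**2 = (-3*(-30) + 2*(-28)/(-8 - 4))**2 = (90 + 2*(-28)/(-12))**2 = (90 + 2*(-28)*(-1/12))**2 = (90 + 14/3)**2 = (284/3)**2 = 80656/9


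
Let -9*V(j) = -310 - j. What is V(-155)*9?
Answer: 155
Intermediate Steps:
V(j) = 310/9 + j/9 (V(j) = -(-310 - j)/9 = 310/9 + j/9)
V(-155)*9 = (310/9 + (⅑)*(-155))*9 = (310/9 - 155/9)*9 = (155/9)*9 = 155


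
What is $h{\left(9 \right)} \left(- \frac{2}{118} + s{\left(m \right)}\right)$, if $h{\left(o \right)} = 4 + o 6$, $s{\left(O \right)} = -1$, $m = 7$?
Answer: $- \frac{3480}{59} \approx -58.983$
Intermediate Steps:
$h{\left(o \right)} = 4 + 6 o$
$h{\left(9 \right)} \left(- \frac{2}{118} + s{\left(m \right)}\right) = \left(4 + 6 \cdot 9\right) \left(- \frac{2}{118} - 1\right) = \left(4 + 54\right) \left(\left(-2\right) \frac{1}{118} - 1\right) = 58 \left(- \frac{1}{59} - 1\right) = 58 \left(- \frac{60}{59}\right) = - \frac{3480}{59}$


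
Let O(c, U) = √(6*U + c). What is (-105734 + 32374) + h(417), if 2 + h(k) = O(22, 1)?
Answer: -73362 + 2*√7 ≈ -73357.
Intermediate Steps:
O(c, U) = √(c + 6*U)
h(k) = -2 + 2*√7 (h(k) = -2 + √(22 + 6*1) = -2 + √(22 + 6) = -2 + √28 = -2 + 2*√7)
(-105734 + 32374) + h(417) = (-105734 + 32374) + (-2 + 2*√7) = -73360 + (-2 + 2*√7) = -73362 + 2*√7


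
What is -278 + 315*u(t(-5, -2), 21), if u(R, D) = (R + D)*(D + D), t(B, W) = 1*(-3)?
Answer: 237862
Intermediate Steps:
t(B, W) = -3
u(R, D) = 2*D*(D + R) (u(R, D) = (D + R)*(2*D) = 2*D*(D + R))
-278 + 315*u(t(-5, -2), 21) = -278 + 315*(2*21*(21 - 3)) = -278 + 315*(2*21*18) = -278 + 315*756 = -278 + 238140 = 237862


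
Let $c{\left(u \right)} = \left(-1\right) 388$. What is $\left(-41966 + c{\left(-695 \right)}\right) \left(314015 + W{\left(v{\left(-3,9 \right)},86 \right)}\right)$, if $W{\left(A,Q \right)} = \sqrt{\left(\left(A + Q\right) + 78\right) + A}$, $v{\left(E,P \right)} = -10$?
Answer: $-13300299558$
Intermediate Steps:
$W{\left(A,Q \right)} = \sqrt{78 + Q + 2 A}$ ($W{\left(A,Q \right)} = \sqrt{\left(78 + A + Q\right) + A} = \sqrt{78 + Q + 2 A}$)
$c{\left(u \right)} = -388$
$\left(-41966 + c{\left(-695 \right)}\right) \left(314015 + W{\left(v{\left(-3,9 \right)},86 \right)}\right) = \left(-41966 - 388\right) \left(314015 + \sqrt{78 + 86 + 2 \left(-10\right)}\right) = - 42354 \left(314015 + \sqrt{78 + 86 - 20}\right) = - 42354 \left(314015 + \sqrt{144}\right) = - 42354 \left(314015 + 12\right) = \left(-42354\right) 314027 = -13300299558$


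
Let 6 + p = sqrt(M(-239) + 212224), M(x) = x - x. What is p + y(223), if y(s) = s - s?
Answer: -6 + 16*sqrt(829) ≈ 454.68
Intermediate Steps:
M(x) = 0
y(s) = 0
p = -6 + 16*sqrt(829) (p = -6 + sqrt(0 + 212224) = -6 + sqrt(212224) = -6 + 16*sqrt(829) ≈ 454.68)
p + y(223) = (-6 + 16*sqrt(829)) + 0 = -6 + 16*sqrt(829)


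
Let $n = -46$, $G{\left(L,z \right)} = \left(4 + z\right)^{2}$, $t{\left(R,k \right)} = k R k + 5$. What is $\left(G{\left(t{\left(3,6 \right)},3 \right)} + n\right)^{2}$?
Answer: $9$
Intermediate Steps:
$t{\left(R,k \right)} = 5 + R k^{2}$ ($t{\left(R,k \right)} = R k k + 5 = R k^{2} + 5 = 5 + R k^{2}$)
$\left(G{\left(t{\left(3,6 \right)},3 \right)} + n\right)^{2} = \left(\left(4 + 3\right)^{2} - 46\right)^{2} = \left(7^{2} - 46\right)^{2} = \left(49 - 46\right)^{2} = 3^{2} = 9$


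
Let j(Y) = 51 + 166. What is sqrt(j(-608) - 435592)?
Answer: 45*I*sqrt(215) ≈ 659.83*I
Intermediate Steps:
j(Y) = 217
sqrt(j(-608) - 435592) = sqrt(217 - 435592) = sqrt(-435375) = 45*I*sqrt(215)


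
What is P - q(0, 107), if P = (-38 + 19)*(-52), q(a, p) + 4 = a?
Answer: 992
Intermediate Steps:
q(a, p) = -4 + a
P = 988 (P = -19*(-52) = 988)
P - q(0, 107) = 988 - (-4 + 0) = 988 - 1*(-4) = 988 + 4 = 992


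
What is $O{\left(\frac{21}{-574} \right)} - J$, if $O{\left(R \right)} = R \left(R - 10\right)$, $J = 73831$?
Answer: $- \frac{496437175}{6724} \approx -73831.0$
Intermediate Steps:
$O{\left(R \right)} = R \left(-10 + R\right)$
$O{\left(\frac{21}{-574} \right)} - J = \frac{21}{-574} \left(-10 + \frac{21}{-574}\right) - 73831 = 21 \left(- \frac{1}{574}\right) \left(-10 + 21 \left(- \frac{1}{574}\right)\right) - 73831 = - \frac{3 \left(-10 - \frac{3}{82}\right)}{82} - 73831 = \left(- \frac{3}{82}\right) \left(- \frac{823}{82}\right) - 73831 = \frac{2469}{6724} - 73831 = - \frac{496437175}{6724}$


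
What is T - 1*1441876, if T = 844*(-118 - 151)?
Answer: -1668912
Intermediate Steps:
T = -227036 (T = 844*(-269) = -227036)
T - 1*1441876 = -227036 - 1*1441876 = -227036 - 1441876 = -1668912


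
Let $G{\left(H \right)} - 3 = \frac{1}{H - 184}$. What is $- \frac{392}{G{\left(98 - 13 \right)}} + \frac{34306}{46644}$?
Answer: $- \frac{112500361}{862914} \approx -130.37$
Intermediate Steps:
$G{\left(H \right)} = 3 + \frac{1}{-184 + H}$ ($G{\left(H \right)} = 3 + \frac{1}{H - 184} = 3 + \frac{1}{-184 + H}$)
$- \frac{392}{G{\left(98 - 13 \right)}} + \frac{34306}{46644} = - \frac{392}{\frac{1}{-184 + \left(98 - 13\right)} \left(-551 + 3 \left(98 - 13\right)\right)} + \frac{34306}{46644} = - \frac{392}{\frac{1}{-184 + 85} \left(-551 + 3 \cdot 85\right)} + 34306 \cdot \frac{1}{46644} = - \frac{392}{\frac{1}{-99} \left(-551 + 255\right)} + \frac{17153}{23322} = - \frac{392}{\left(- \frac{1}{99}\right) \left(-296\right)} + \frac{17153}{23322} = - \frac{392}{\frac{296}{99}} + \frac{17153}{23322} = \left(-392\right) \frac{99}{296} + \frac{17153}{23322} = - \frac{4851}{37} + \frac{17153}{23322} = - \frac{112500361}{862914}$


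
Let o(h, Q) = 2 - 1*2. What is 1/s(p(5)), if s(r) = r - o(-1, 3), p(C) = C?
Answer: ⅕ ≈ 0.20000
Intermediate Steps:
o(h, Q) = 0 (o(h, Q) = 2 - 2 = 0)
s(r) = r (s(r) = r - 1*0 = r + 0 = r)
1/s(p(5)) = 1/5 = ⅕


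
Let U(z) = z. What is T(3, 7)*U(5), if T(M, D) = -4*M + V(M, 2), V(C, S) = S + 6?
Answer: -20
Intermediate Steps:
V(C, S) = 6 + S
T(M, D) = 8 - 4*M (T(M, D) = -4*M + (6 + 2) = -4*M + 8 = 8 - 4*M)
T(3, 7)*U(5) = (8 - 4*3)*5 = (8 - 12)*5 = -4*5 = -20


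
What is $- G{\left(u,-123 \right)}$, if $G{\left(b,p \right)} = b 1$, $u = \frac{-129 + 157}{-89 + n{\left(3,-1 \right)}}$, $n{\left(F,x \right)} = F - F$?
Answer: $\frac{28}{89} \approx 0.31461$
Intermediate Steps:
$n{\left(F,x \right)} = 0$
$u = - \frac{28}{89}$ ($u = \frac{-129 + 157}{-89 + 0} = \frac{28}{-89} = 28 \left(- \frac{1}{89}\right) = - \frac{28}{89} \approx -0.31461$)
$G{\left(b,p \right)} = b$
$- G{\left(u,-123 \right)} = \left(-1\right) \left(- \frac{28}{89}\right) = \frac{28}{89}$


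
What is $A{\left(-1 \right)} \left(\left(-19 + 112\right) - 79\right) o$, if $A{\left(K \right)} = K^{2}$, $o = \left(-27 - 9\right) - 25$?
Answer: $-854$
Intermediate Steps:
$o = -61$ ($o = -36 - 25 = -61$)
$A{\left(-1 \right)} \left(\left(-19 + 112\right) - 79\right) o = \left(-1\right)^{2} \left(\left(-19 + 112\right) - 79\right) \left(-61\right) = 1 \left(93 - 79\right) \left(-61\right) = 1 \cdot 14 \left(-61\right) = 1 \left(-854\right) = -854$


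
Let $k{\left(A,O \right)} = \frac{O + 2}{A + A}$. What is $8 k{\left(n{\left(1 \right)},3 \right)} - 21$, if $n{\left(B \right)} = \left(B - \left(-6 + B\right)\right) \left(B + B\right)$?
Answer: $- \frac{58}{3} \approx -19.333$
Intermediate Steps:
$n{\left(B \right)} = 12 B$ ($n{\left(B \right)} = 6 \cdot 2 B = 12 B$)
$k{\left(A,O \right)} = \frac{2 + O}{2 A}$
$8 k{\left(n{\left(1 \right)},3 \right)} - 21 = 8 \frac{2 + 3}{2 \cdot 12 \cdot 1} - 21 = 8 \cdot \frac{1}{2} \cdot \frac{1}{12} \cdot 5 - 21 = 8 \cdot \frac{5}{24} - 21 = \frac{5}{3} - 21 = - \frac{58}{3}$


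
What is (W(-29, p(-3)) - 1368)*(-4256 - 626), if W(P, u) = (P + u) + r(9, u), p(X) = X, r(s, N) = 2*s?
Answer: 6746924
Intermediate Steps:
W(P, u) = 18 + P + u (W(P, u) = (P + u) + 2*9 = (P + u) + 18 = 18 + P + u)
(W(-29, p(-3)) - 1368)*(-4256 - 626) = ((18 - 29 - 3) - 1368)*(-4256 - 626) = (-14 - 1368)*(-4882) = -1382*(-4882) = 6746924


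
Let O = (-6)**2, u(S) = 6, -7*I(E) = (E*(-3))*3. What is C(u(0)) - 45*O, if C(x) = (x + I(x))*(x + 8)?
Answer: -1428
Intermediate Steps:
I(E) = 9*E/7 (I(E) = -E*(-3)*3/7 = -(-3*E)*3/7 = -(-9)*E/7 = 9*E/7)
C(x) = 16*x*(8 + x)/7 (C(x) = (x + 9*x/7)*(x + 8) = (16*x/7)*(8 + x) = 16*x*(8 + x)/7)
O = 36
C(u(0)) - 45*O = (16/7)*6*(8 + 6) - 45*36 = (16/7)*6*14 - 1620 = 192 - 1620 = -1428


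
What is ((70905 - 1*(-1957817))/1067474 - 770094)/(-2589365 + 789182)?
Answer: 411026646917/960824273871 ≈ 0.42779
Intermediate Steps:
((70905 - 1*(-1957817))/1067474 - 770094)/(-2589365 + 789182) = ((70905 + 1957817)*(1/1067474) - 770094)/(-1800183) = (2028722*(1/1067474) - 770094)*(-1/1800183) = (1014361/533737 - 770094)*(-1/1800183) = -411026646917/533737*(-1/1800183) = 411026646917/960824273871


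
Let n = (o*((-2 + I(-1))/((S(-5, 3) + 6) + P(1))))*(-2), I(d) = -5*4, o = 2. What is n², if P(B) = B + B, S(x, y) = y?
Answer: 64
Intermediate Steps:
I(d) = -20
P(B) = 2*B
n = 8 (n = (2*((-2 - 20)/((3 + 6) + 2*1)))*(-2) = (2*(-22/(9 + 2)))*(-2) = (2*(-22/11))*(-2) = (2*(-22*1/11))*(-2) = (2*(-2))*(-2) = -4*(-2) = 8)
n² = 8² = 64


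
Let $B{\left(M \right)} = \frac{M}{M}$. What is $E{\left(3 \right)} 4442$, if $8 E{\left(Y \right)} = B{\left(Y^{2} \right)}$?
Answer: $\frac{2221}{4} \approx 555.25$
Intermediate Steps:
$B{\left(M \right)} = 1$
$E{\left(Y \right)} = \frac{1}{8}$ ($E{\left(Y \right)} = \frac{1}{8} \cdot 1 = \frac{1}{8}$)
$E{\left(3 \right)} 4442 = \frac{1}{8} \cdot 4442 = \frac{2221}{4}$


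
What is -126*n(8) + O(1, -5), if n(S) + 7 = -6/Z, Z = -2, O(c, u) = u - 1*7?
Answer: 492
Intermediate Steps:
O(c, u) = -7 + u (O(c, u) = u - 7 = -7 + u)
n(S) = -4 (n(S) = -7 - 6/(-2) = -7 - 6*(-½) = -7 + 3 = -4)
-126*n(8) + O(1, -5) = -126*(-4) + (-7 - 5) = 504 - 12 = 492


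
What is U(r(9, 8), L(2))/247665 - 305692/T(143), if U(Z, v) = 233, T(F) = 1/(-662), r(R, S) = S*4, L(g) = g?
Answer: 50119496477393/247665 ≈ 2.0237e+8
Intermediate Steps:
r(R, S) = 4*S
T(F) = -1/662
U(r(9, 8), L(2))/247665 - 305692/T(143) = 233/247665 - 305692/(-1/662) = 233*(1/247665) - 305692*(-662) = 233/247665 + 202368104 = 50119496477393/247665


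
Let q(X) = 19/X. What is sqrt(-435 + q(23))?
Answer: I*sqrt(229678)/23 ≈ 20.837*I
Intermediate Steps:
sqrt(-435 + q(23)) = sqrt(-435 + 19/23) = sqrt(-9986/23) = I*sqrt(229678)/23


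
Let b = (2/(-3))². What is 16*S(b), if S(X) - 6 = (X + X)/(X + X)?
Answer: 112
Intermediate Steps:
b = 4/9 (b = (2*(-⅓))² = (-⅔)² = 4/9 ≈ 0.44444)
S(X) = 7 (S(X) = 6 + (X + X)/(X + X) = 6 + (2*X)/((2*X)) = 6 + (2*X)*(1/(2*X)) = 6 + 1 = 7)
16*S(b) = 16*7 = 112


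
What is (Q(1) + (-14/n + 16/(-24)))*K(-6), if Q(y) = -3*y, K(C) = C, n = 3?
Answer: 50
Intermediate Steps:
(Q(1) + (-14/n + 16/(-24)))*K(-6) = (-3*1 + (-14/3 + 16/(-24)))*(-6) = (-3 + (-14*⅓ + 16*(-1/24)))*(-6) = (-3 + (-14/3 - ⅔))*(-6) = (-3 - 16/3)*(-6) = -25/3*(-6) = 50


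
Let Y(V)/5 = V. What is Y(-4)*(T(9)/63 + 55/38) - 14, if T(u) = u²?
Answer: -9132/133 ≈ -68.662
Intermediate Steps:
Y(V) = 5*V
Y(-4)*(T(9)/63 + 55/38) - 14 = (5*(-4))*(9²/63 + 55/38) - 14 = -20*(81*(1/63) + 55*(1/38)) - 14 = -20*(9/7 + 55/38) - 14 = -20*727/266 - 14 = -7270/133 - 14 = -9132/133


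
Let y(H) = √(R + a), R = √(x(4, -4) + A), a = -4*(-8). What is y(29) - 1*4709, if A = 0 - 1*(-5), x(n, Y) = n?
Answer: -4709 + √35 ≈ -4703.1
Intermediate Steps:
A = 5 (A = 0 + 5 = 5)
a = 32
R = 3 (R = √(4 + 5) = √9 = 3)
y(H) = √35 (y(H) = √(3 + 32) = √35)
y(29) - 1*4709 = √35 - 1*4709 = √35 - 4709 = -4709 + √35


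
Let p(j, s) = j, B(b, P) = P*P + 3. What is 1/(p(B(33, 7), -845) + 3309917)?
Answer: 1/3309969 ≈ 3.0212e-7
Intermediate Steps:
B(b, P) = 3 + P² (B(b, P) = P² + 3 = 3 + P²)
1/(p(B(33, 7), -845) + 3309917) = 1/((3 + 7²) + 3309917) = 1/((3 + 49) + 3309917) = 1/(52 + 3309917) = 1/3309969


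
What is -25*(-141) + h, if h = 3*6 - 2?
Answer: 3541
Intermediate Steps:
h = 16 (h = 18 - 2 = 16)
-25*(-141) + h = -25*(-141) + 16 = 3525 + 16 = 3541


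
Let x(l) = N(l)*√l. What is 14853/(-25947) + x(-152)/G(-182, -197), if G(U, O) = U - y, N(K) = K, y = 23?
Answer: -4951/8649 + 304*I*√38/205 ≈ -0.57244 + 9.1414*I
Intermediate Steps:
G(U, O) = -23 + U (G(U, O) = U - 1*23 = U - 23 = -23 + U)
x(l) = l^(3/2) (x(l) = l*√l = l^(3/2))
14853/(-25947) + x(-152)/G(-182, -197) = 14853/(-25947) + (-152)^(3/2)/(-23 - 182) = 14853*(-1/25947) - 304*I*√38/(-205) = -4951/8649 - 304*I*√38*(-1/205) = -4951/8649 + 304*I*√38/205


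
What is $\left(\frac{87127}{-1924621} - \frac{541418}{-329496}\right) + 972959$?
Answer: $\frac{308503875556630465}{317077460508} \approx 9.7296 \cdot 10^{5}$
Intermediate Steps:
$\left(\frac{87127}{-1924621} - \frac{541418}{-329496}\right) + 972959 = \left(87127 \left(- \frac{1}{1924621}\right) - - \frac{270709}{164748}\right) + 972959 = \left(- \frac{87127}{1924621} + \frac{270709}{164748}\right) + 972959 = \frac{506658227293}{317077460508} + 972959 = \frac{308503875556630465}{317077460508}$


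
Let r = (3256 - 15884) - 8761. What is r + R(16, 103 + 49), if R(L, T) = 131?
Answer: -21258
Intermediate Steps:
r = -21389 (r = -12628 - 8761 = -21389)
r + R(16, 103 + 49) = -21389 + 131 = -21258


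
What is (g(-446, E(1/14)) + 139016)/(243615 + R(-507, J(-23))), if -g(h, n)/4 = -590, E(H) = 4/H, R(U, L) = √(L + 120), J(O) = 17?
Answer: 4305164280/7418533511 - 17672*√137/7418533511 ≈ 0.58030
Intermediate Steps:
R(U, L) = √(120 + L)
g(h, n) = 2360 (g(h, n) = -4*(-590) = 2360)
(g(-446, E(1/14)) + 139016)/(243615 + R(-507, J(-23))) = (2360 + 139016)/(243615 + √(120 + 17)) = 141376/(243615 + √137)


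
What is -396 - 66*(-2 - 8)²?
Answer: -6996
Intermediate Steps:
-396 - 66*(-2 - 8)² = -396 - 66*(-10)² = -396 - 66*100 = -396 - 6600 = -6996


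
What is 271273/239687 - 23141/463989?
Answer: 120321091130/111212131443 ≈ 1.0819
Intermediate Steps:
271273/239687 - 23141/463989 = 120321091130/111212131443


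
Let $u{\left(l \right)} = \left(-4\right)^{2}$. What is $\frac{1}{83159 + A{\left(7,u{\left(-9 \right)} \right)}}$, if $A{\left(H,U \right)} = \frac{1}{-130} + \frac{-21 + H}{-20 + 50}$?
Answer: $\frac{78}{6486365} \approx 1.2025 \cdot 10^{-5}$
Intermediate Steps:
$u{\left(l \right)} = 16$
$A{\left(H,U \right)} = - \frac{46}{65} + \frac{H}{30}$ ($A{\left(H,U \right)} = - \frac{1}{130} + \frac{-21 + H}{30} = - \frac{1}{130} + \left(-21 + H\right) \frac{1}{30} = - \frac{1}{130} + \left(- \frac{7}{10} + \frac{H}{30}\right) = - \frac{46}{65} + \frac{H}{30}$)
$\frac{1}{83159 + A{\left(7,u{\left(-9 \right)} \right)}} = \frac{1}{83159 + \left(- \frac{46}{65} + \frac{1}{30} \cdot 7\right)} = \frac{1}{83159 + \left(- \frac{46}{65} + \frac{7}{30}\right)} = \frac{1}{83159 - \frac{37}{78}} = \frac{1}{\frac{6486365}{78}} = \frac{78}{6486365}$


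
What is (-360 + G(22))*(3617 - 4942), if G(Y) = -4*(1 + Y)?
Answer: 598900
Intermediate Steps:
G(Y) = -4 - 4*Y
(-360 + G(22))*(3617 - 4942) = (-360 + (-4 - 4*22))*(3617 - 4942) = (-360 + (-4 - 88))*(-1325) = (-360 - 92)*(-1325) = -452*(-1325) = 598900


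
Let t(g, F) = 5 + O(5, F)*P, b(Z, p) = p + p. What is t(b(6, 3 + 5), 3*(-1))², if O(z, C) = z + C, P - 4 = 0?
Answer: 169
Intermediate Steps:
P = 4 (P = 4 + 0 = 4)
b(Z, p) = 2*p
O(z, C) = C + z
t(g, F) = 25 + 4*F (t(g, F) = 5 + (F + 5)*4 = 5 + (5 + F)*4 = 5 + (20 + 4*F) = 25 + 4*F)
t(b(6, 3 + 5), 3*(-1))² = (25 + 4*(3*(-1)))² = (25 + 4*(-3))² = (25 - 12)² = 13² = 169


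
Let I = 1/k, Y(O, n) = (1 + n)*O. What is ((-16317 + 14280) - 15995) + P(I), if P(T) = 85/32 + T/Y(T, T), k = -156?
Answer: -89420553/4960 ≈ -18028.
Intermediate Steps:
Y(O, n) = O*(1 + n)
I = -1/156 (I = 1/(-156) = -1/156 ≈ -0.0064103)
P(T) = 85/32 + 1/(1 + T) (P(T) = 85/32 + T/((T*(1 + T))) = 85*(1/32) + T*(1/(T*(1 + T))) = 85/32 + 1/(1 + T))
((-16317 + 14280) - 15995) + P(I) = ((-16317 + 14280) - 15995) + (117 + 85*(-1/156))/(32*(1 - 1/156)) = (-2037 - 15995) + (117 - 85/156)/(32*(155/156)) = -18032 + (1/32)*(156/155)*(18167/156) = -18032 + 18167/4960 = -89420553/4960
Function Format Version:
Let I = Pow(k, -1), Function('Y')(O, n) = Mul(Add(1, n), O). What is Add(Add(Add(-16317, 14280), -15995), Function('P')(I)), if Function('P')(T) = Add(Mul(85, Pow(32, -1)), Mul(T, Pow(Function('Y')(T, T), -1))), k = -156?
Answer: Rational(-89420553, 4960) ≈ -18028.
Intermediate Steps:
Function('Y')(O, n) = Mul(O, Add(1, n))
I = Rational(-1, 156) (I = Pow(-156, -1) = Rational(-1, 156) ≈ -0.0064103)
Function('P')(T) = Add(Rational(85, 32), Pow(Add(1, T), -1)) (Function('P')(T) = Add(Mul(85, Pow(32, -1)), Mul(T, Pow(Mul(T, Add(1, T)), -1))) = Add(Mul(85, Rational(1, 32)), Mul(T, Mul(Pow(T, -1), Pow(Add(1, T), -1)))) = Add(Rational(85, 32), Pow(Add(1, T), -1)))
Add(Add(Add(-16317, 14280), -15995), Function('P')(I)) = Add(Add(Add(-16317, 14280), -15995), Mul(Rational(1, 32), Pow(Add(1, Rational(-1, 156)), -1), Add(117, Mul(85, Rational(-1, 156))))) = Add(Add(-2037, -15995), Mul(Rational(1, 32), Pow(Rational(155, 156), -1), Add(117, Rational(-85, 156)))) = Add(-18032, Mul(Rational(1, 32), Rational(156, 155), Rational(18167, 156))) = Add(-18032, Rational(18167, 4960)) = Rational(-89420553, 4960)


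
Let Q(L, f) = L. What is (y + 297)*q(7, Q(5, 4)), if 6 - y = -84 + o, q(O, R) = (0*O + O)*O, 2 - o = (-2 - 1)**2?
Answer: 19306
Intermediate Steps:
o = -7 (o = 2 - (-2 - 1)**2 = 2 - 1*(-3)**2 = 2 - 1*9 = 2 - 9 = -7)
q(O, R) = O**2 (q(O, R) = (0 + O)*O = O*O = O**2)
y = 97 (y = 6 - (-84 - 7) = 6 - 1*(-91) = 6 + 91 = 97)
(y + 297)*q(7, Q(5, 4)) = (97 + 297)*7**2 = 394*49 = 19306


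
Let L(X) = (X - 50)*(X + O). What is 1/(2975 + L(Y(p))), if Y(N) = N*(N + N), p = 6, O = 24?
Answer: 1/5087 ≈ 0.00019658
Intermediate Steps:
Y(N) = 2*N² (Y(N) = N*(2*N) = 2*N²)
L(X) = (-50 + X)*(24 + X) (L(X) = (X - 50)*(X + 24) = (-50 + X)*(24 + X))
1/(2975 + L(Y(p))) = 1/(2975 + (-1200 + (2*6²)² - 52*6²)) = 1/(2975 + (-1200 + (2*36)² - 52*36)) = 1/(2975 + (-1200 + 72² - 26*72)) = 1/(2975 + (-1200 + 5184 - 1872)) = 1/(2975 + 2112) = 1/5087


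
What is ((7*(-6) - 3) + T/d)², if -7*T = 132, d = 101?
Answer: 1020610809/499849 ≈ 2041.8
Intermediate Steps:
T = -132/7 (T = -⅐*132 = -132/7 ≈ -18.857)
((7*(-6) - 3) + T/d)² = ((7*(-6) - 3) - 132/7/101)² = ((-42 - 3) - 132/7*1/101)² = (-45 - 132/707)² = (-31947/707)² = 1020610809/499849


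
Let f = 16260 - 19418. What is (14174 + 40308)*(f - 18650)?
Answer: -1188143456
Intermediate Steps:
f = -3158
(14174 + 40308)*(f - 18650) = (14174 + 40308)*(-3158 - 18650) = 54482*(-21808) = -1188143456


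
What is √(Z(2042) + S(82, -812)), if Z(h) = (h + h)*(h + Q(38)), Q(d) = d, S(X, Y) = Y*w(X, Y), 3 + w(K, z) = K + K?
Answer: 6*√232333 ≈ 2892.1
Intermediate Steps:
w(K, z) = -3 + 2*K (w(K, z) = -3 + (K + K) = -3 + 2*K)
S(X, Y) = Y*(-3 + 2*X)
Z(h) = 2*h*(38 + h) (Z(h) = (h + h)*(h + 38) = (2*h)*(38 + h) = 2*h*(38 + h))
√(Z(2042) + S(82, -812)) = √(2*2042*(38 + 2042) - 812*(-3 + 2*82)) = √(2*2042*2080 - 812*(-3 + 164)) = √(8494720 - 812*161) = √(8494720 - 130732) = √8363988 = 6*√232333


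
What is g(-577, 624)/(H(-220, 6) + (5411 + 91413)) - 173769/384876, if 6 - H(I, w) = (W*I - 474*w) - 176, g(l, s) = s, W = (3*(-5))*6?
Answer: -2278340971/5134887300 ≈ -0.44370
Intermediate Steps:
W = -90 (W = -15*6 = -90)
H(I, w) = 182 + 90*I + 474*w (H(I, w) = 6 - ((-90*I - 474*w) - 176) = 6 - ((-474*w - 90*I) - 176) = 6 - (-176 - 474*w - 90*I) = 6 + (176 + 90*I + 474*w) = 182 + 90*I + 474*w)
g(-577, 624)/(H(-220, 6) + (5411 + 91413)) - 173769/384876 = 624/((182 + 90*(-220) + 474*6) + (5411 + 91413)) - 173769/384876 = 624/((182 - 19800 + 2844) + 96824) - 173769*1/384876 = 624/(-16774 + 96824) - 57923/128292 = 624/80050 - 57923/128292 = 624*(1/80050) - 57923/128292 = 312/40025 - 57923/128292 = -2278340971/5134887300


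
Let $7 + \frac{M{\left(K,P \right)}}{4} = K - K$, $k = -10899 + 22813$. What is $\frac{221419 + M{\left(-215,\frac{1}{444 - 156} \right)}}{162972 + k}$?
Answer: $\frac{221391}{174886} \approx 1.2659$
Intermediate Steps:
$k = 11914$
$M{\left(K,P \right)} = -28$ ($M{\left(K,P \right)} = -28 + 4 \left(K - K\right) = -28 + 4 \cdot 0 = -28 + 0 = -28$)
$\frac{221419 + M{\left(-215,\frac{1}{444 - 156} \right)}}{162972 + k} = \frac{221419 - 28}{162972 + 11914} = \frac{221391}{174886}$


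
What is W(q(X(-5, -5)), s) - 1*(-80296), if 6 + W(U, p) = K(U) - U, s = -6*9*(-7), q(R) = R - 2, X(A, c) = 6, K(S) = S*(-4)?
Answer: 80270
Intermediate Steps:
K(S) = -4*S
q(R) = -2 + R
s = 378 (s = -54*(-7) = 378)
W(U, p) = -6 - 5*U (W(U, p) = -6 + (-4*U - U) = -6 - 5*U)
W(q(X(-5, -5)), s) - 1*(-80296) = (-6 - 5*(-2 + 6)) - 1*(-80296) = (-6 - 5*4) + 80296 = (-6 - 20) + 80296 = -26 + 80296 = 80270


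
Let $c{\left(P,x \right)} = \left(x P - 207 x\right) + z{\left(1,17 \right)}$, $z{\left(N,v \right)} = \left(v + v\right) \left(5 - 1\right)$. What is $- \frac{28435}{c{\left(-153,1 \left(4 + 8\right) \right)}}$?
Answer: $\frac{28435}{4184} \approx 6.7961$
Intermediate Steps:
$z{\left(N,v \right)} = 8 v$ ($z{\left(N,v \right)} = 2 v 4 = 8 v$)
$c{\left(P,x \right)} = 136 - 207 x + P x$ ($c{\left(P,x \right)} = \left(x P - 207 x\right) + 8 \cdot 17 = \left(P x - 207 x\right) + 136 = \left(- 207 x + P x\right) + 136 = 136 - 207 x + P x$)
$- \frac{28435}{c{\left(-153,1 \left(4 + 8\right) \right)}} = - \frac{28435}{136 - 207 \cdot 1 \left(4 + 8\right) - 153 \cdot 1 \left(4 + 8\right)} = - \frac{28435}{136 - 207 \cdot 1 \cdot 12 - 153 \cdot 1 \cdot 12} = - \frac{28435}{136 - 2484 - 1836} = - \frac{28435}{-4184} = \left(-28435\right) \left(- \frac{1}{4184}\right) = \frac{28435}{4184}$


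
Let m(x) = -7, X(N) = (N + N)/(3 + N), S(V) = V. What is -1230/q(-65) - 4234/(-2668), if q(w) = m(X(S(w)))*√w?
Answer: 73/46 - 246*I*√65/91 ≈ 1.587 - 21.795*I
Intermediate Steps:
X(N) = 2*N/(3 + N) (X(N) = (2*N)/(3 + N) = 2*N/(3 + N))
q(w) = -7*√w
-1230/q(-65) - 4234/(-2668) = -1230*I*√65/455 - 4234/(-2668) = -1230*I*√65/455 - 4234*(-1/2668) = -1230*I*√65/455 + 73/46 = -246*I*√65/91 + 73/46 = 73/46 - 246*I*√65/91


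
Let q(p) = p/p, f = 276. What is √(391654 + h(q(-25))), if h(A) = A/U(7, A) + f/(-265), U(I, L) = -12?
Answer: √990137633685/1590 ≈ 625.82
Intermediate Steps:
q(p) = 1
h(A) = -276/265 - A/12 (h(A) = A/(-12) + 276/(-265) = A*(-1/12) + 276*(-1/265) = -A/12 - 276/265 = -276/265 - A/12)
√(391654 + h(q(-25))) = √(391654 + (-276/265 - 1/12*1)) = √(391654 + (-276/265 - 1/12)) = √(391654 - 3577/3180) = √(1245456143/3180) = √990137633685/1590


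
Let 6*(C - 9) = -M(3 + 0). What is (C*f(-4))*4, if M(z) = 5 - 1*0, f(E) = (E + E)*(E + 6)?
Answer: -1568/3 ≈ -522.67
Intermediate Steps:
f(E) = 2*E*(6 + E) (f(E) = (2*E)*(6 + E) = 2*E*(6 + E))
M(z) = 5 (M(z) = 5 + 0 = 5)
C = 49/6 (C = 9 + (-1*5)/6 = 9 + (1/6)*(-5) = 9 - 5/6 = 49/6 ≈ 8.1667)
(C*f(-4))*4 = (49*(2*(-4)*(6 - 4))/6)*4 = (49*(2*(-4)*2)/6)*4 = ((49/6)*(-16))*4 = -392/3*4 = -1568/3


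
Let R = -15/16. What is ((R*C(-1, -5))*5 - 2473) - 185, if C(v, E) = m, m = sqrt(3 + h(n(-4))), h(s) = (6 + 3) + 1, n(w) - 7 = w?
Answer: -2658 - 75*sqrt(13)/16 ≈ -2674.9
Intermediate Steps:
n(w) = 7 + w
h(s) = 10 (h(s) = 9 + 1 = 10)
R = -15/16 (R = -15*1/16 = -15/16 ≈ -0.93750)
m = sqrt(13) (m = sqrt(3 + 10) = sqrt(13) ≈ 3.6056)
C(v, E) = sqrt(13)
((R*C(-1, -5))*5 - 2473) - 185 = (-15*sqrt(13)/16*5 - 2473) - 185 = (-75*sqrt(13)/16 - 2473) - 185 = (-2473 - 75*sqrt(13)/16) - 185 = -2658 - 75*sqrt(13)/16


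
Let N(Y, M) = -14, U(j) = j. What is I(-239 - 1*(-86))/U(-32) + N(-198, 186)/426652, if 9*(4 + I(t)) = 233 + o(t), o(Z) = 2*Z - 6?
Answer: 12265237/30718944 ≈ 0.39927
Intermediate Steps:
o(Z) = -6 + 2*Z
I(t) = 191/9 + 2*t/9 (I(t) = -4 + (233 + (-6 + 2*t))/9 = -4 + (227 + 2*t)/9 = -4 + (227/9 + 2*t/9) = 191/9 + 2*t/9)
I(-239 - 1*(-86))/U(-32) + N(-198, 186)/426652 = (191/9 + 2*(-239 - 1*(-86))/9)/(-32) - 14/426652 = (191/9 + 2*(-239 + 86)/9)*(-1/32) - 14*1/426652 = (191/9 + (2/9)*(-153))*(-1/32) - 7/213326 = (191/9 - 34)*(-1/32) - 7/213326 = -115/9*(-1/32) - 7/213326 = 115/288 - 7/213326 = 12265237/30718944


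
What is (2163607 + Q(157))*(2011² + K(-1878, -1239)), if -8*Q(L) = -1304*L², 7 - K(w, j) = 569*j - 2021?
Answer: 29368668289160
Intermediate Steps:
K(w, j) = 2028 - 569*j (K(w, j) = 7 - (569*j - 2021) = 7 - (-2021 + 569*j) = 7 + (2021 - 569*j) = 2028 - 569*j)
Q(L) = 163*L² (Q(L) = -(-163)*L² = 163*L²)
(2163607 + Q(157))*(2011² + K(-1878, -1239)) = (2163607 + 163*157²)*(2011² + (2028 - 569*(-1239))) = (2163607 + 163*24649)*(4044121 + (2028 + 704991)) = (2163607 + 4017787)*(4044121 + 707019) = 6181394*4751140 = 29368668289160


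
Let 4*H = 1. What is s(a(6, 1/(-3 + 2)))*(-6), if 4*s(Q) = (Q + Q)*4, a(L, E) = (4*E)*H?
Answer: 12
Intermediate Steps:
H = 1/4 (H = (1/4)*1 = 1/4 ≈ 0.25000)
a(L, E) = E (a(L, E) = (4*E)*(1/4) = E)
s(Q) = 2*Q (s(Q) = ((Q + Q)*4)/4 = ((2*Q)*4)/4 = (8*Q)/4 = 2*Q)
s(a(6, 1/(-3 + 2)))*(-6) = (2/(-3 + 2))*(-6) = (2/(-1))*(-6) = (2*(-1))*(-6) = -2*(-6) = 12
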